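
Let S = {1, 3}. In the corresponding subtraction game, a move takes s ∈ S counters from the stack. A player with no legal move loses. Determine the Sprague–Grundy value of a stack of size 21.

G(0) = 0
G(1) = mex{0} = 1
G(2) = mex{1} = 0
G(3) = mex{0,0} = 1
G(4) = mex{1,1} = 0
G(5) = mex{0,0} = 1
G(6) = mex{1,1} = 0
G(7) = mex{0,0} = 1
G(8) = mex{1,1} = 0
G(9) = mex{0,0} = 1
G(10) = mex{1,1} = 0
G(11) = mex{0,0} = 1
G(12) = mex{1,1} = 0
G(13) = mex{0,0} = 1
G(14) = mex{1,1} = 0
G(15) = mex{0,0} = 1
G(16) = mex{1,1} = 0
G(17) = mex{0,0} = 1
G(18) = mex{1,1} = 0
G(19) = mex{0,0} = 1
G(20) = mex{1,1} = 0
G(21) = mex{0,0} = 1

1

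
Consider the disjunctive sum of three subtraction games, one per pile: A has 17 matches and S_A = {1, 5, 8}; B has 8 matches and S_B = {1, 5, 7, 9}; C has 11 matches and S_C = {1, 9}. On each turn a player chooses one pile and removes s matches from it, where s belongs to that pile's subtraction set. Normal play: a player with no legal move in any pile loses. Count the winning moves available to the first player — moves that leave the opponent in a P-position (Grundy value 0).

6

Pile A, S = {1, 5, 8}:
n :  0  1  2  3  4  5  6  7  8  9 10 11 12 13 14 15 16 17
G :  0  1  0  1  0  1  0  1  2  3  2  3  2  0  1  0  1  0
G_A(17) = 0.
Pile B, S = {1, 5, 7, 9}:
n : 0 1 2 3 4 5 6 7 8
G : 0 1 0 1 0 1 0 1 0
G_B(8) = 0.
Pile C, S = {1, 9}:
G(0) = 0
G(1) = mex{0} = 1
G(2) = mex{1} = 0
G(3) = mex{0} = 1
G(4) = mex{1} = 0
G(5) = mex{0} = 1
G(6) = mex{1} = 0
G(7) = mex{0} = 1
G(8) = mex{1} = 0
G(9) = mex{0,0} = 1
G(10) = mex{1,1} = 0
G(11) = mex{0,0} = 1
G_C(11) = 1.
Combined Grundy value = 0 ⊕ 0 ⊕ 1 = 1.
A winning move leaves total XOR = 0, i.e. changes one component's Grundy value g to g ⊕ X where X is the current total.
Pile A: need g' = 0⊕1 = 1. Options: 17−1→G=1, 17−5→G=2, 17−8→G=3. Hits: 1.
Pile B: need g' = 0⊕1 = 1. Options: 8−1→G=1, 8−5→G=1, 8−7→G=1. Hits: 3.
Pile C: need g' = 1⊕1 = 0. Options: 11−1→G=0, 11−9→G=0. Hits: 2.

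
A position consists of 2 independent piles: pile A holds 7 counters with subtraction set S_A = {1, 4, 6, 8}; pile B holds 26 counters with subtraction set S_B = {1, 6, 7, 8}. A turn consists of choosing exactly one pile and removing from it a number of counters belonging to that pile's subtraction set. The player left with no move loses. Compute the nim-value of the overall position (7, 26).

0

Pile A, S = {1, 4, 6, 8}:
n : 0 1 2 3 4 5 6 7
G : 0 1 0 1 2 0 1 0
G_A(7) = 0.
Pile B, S = {1, 6, 7, 8}:
G(0) = 0
G(1) = mex{0} = 1
G(2) = mex{1} = 0
G(3) = mex{0} = 1
G(4) = mex{1} = 0
G(5) = mex{0} = 1
G(6) = mex{1,0} = 2
G(7) = mex{2,1,0} = 3
G(8) = mex{3,0,1,0} = 2
G(9) = mex{2,1,0,1} = 3
G(10) = mex{3,0,1,0} = 2
G(11) = mex{2,1,0,1} = 3
G(12) = mex{3,2,1,0} = 4
G(13) = mex{4,3,2,1} = 0
G(14) = mex{0,2,3,2} = 1
G(15) = mex{1,3,2,3} = 0
G(16) = mex{0,2,3,2} = 1
G(17) = mex{1,3,2,3} = 0
G(18) = mex{0,4,3,2} = 1
G(19) = mex{1,0,4,3} = 2
G(20) = mex{2,1,0,4} = 3
G(21) = mex{3,0,1,0} = 2
G(22) = mex{2,1,0,1} = 3
G(23) = mex{3,0,1,0} = 2
G(24) = mex{2,1,0,1} = 3
G(25) = mex{3,2,1,0} = 4
G(26) = mex{4,3,2,1} = 0
G_B(26) = 0.
Combined Grundy value = 0 ⊕ 0 = 0.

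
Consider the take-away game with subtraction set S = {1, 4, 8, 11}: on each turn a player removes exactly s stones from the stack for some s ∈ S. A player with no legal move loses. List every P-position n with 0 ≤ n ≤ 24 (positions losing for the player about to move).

G(0) = 0
G(1) = mex{0} = 1
G(2) = mex{1} = 0
G(3) = mex{0} = 1
G(4) = mex{1,0} = 2
G(5) = mex{2,1} = 0
G(6) = mex{0,0} = 1
G(7) = mex{1,1} = 0
G(8) = mex{0,2,0} = 1
G(9) = mex{1,0,1} = 2
G(10) = mex{2,1,0} = 3
G(11) = mex{3,0,1,0} = 2
G(12) = mex{2,1,2,1} = 0
G(13) = mex{0,2,0,0} = 1
G(14) = mex{1,3,1,1} = 0
G(15) = mex{0,2,0,2} = 1
G(16) = mex{1,0,1,0} = 2
G(17) = mex{2,1,2,1} = 0
G(18) = mex{0,0,3,0} = 1
G(19) = mex{1,1,2,1} = 0
G(20) = mex{0,2,0,2} = 1
G(21) = mex{1,0,1,3} = 2
G(22) = mex{2,1,0,2} = 3
G(23) = mex{3,0,1,0} = 2
G(24) = mex{2,1,2,1} = 0
P-positions are exactly the n with G(n) = 0.

0, 2, 5, 7, 12, 14, 17, 19, 24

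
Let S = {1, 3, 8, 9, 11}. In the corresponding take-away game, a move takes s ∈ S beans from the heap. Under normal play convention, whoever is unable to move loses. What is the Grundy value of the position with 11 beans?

G(0) = 0
G(1) = mex{0} = 1
G(2) = mex{1} = 0
G(3) = mex{0,0} = 1
G(4) = mex{1,1} = 0
G(5) = mex{0,0} = 1
G(6) = mex{1,1} = 0
G(7) = mex{0,0} = 1
G(8) = mex{1,1,0} = 2
G(9) = mex{2,0,1,0} = 3
G(10) = mex{3,1,0,1} = 2
G(11) = mex{2,2,1,0,0} = 3

3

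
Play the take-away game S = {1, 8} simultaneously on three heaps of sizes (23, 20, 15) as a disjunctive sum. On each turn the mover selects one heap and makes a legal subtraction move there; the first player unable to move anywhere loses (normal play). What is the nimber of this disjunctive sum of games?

All heaps use S = {1, 8}:
G(0) = 0
G(1) = mex{0} = 1
G(2) = mex{1} = 0
G(3) = mex{0} = 1
G(4) = mex{1} = 0
G(5) = mex{0} = 1
G(6) = mex{1} = 0
G(7) = mex{0} = 1
G(8) = mex{1,0} = 2
G(9) = mex{2,1} = 0
G(10) = mex{0,0} = 1
G(11) = mex{1,1} = 0
G(12) = mex{0,0} = 1
G(13) = mex{1,1} = 0
G(14) = mex{0,0} = 1
G(15) = mex{1,1} = 0
G(16) = mex{0,2} = 1
G(17) = mex{1,0} = 2
G(18) = mex{2,1} = 0
G(19) = mex{0,0} = 1
G(20) = mex{1,1} = 0
G(21) = mex{0,0} = 1
G(22) = mex{1,1} = 0
G(23) = mex{0,0} = 1
Heap A: G(23) = 1.
Heap B: G(20) = 0.
Heap C: G(15) = 0.
Combined Grundy value = 1 ⊕ 0 ⊕ 0 = 1.

1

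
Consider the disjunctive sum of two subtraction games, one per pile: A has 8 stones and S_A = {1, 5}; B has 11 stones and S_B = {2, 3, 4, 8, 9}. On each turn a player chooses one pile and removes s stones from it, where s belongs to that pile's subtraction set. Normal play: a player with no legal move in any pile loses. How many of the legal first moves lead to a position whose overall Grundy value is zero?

1

Pile A, S = {1, 5}:
G(0) = 0
G(1) = mex{0} = 1
G(2) = mex{1} = 0
G(3) = mex{0} = 1
G(4) = mex{1} = 0
G(5) = mex{0,0} = 1
G(6) = mex{1,1} = 0
G(7) = mex{0,0} = 1
G(8) = mex{1,1} = 0
G_A(8) = 0.
Pile B, S = {2, 3, 4, 8, 9}:
G(0) = 0
G(1) = mex{} = 0
G(2) = mex{0} = 1
G(3) = mex{0,0} = 1
G(4) = mex{1,0,0} = 2
G(5) = mex{1,1,0} = 2
G(6) = mex{2,1,1} = 0
G(7) = mex{2,2,1} = 0
G(8) = mex{0,2,2,0} = 1
G(9) = mex{0,0,2,0,0} = 1
G(10) = mex{1,0,0,1,0} = 2
G(11) = mex{1,1,0,1,1} = 2
G_B(11) = 2.
Combined Grundy value = 0 ⊕ 2 = 2.
A winning move leaves total XOR = 0, i.e. changes one component's Grundy value g to g ⊕ X where X is the current total.
Pile A: need g' = 0⊕2 = 2. Options: 8−1→G=1, 8−5→G=1. Hits: 0.
Pile B: need g' = 2⊕2 = 0. Options: 11−2→G=1, 11−3→G=1, 11−4→G=0, 11−8→G=1, 11−9→G=1. Hits: 1.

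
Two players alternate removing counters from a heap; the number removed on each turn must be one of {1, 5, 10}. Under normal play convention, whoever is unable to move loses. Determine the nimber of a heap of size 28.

n :  0  1  2  3  4  5  6  7  8  9 10 11 12 13 14 15 16 17 18 19 20 21 22 23 24 25 26 27 28
G :  0  1  0  1  0  1  0  1  0  1  2  3  2  3  2  0  1  0  1  0  1  0  1  0  1  2  3  2  3

3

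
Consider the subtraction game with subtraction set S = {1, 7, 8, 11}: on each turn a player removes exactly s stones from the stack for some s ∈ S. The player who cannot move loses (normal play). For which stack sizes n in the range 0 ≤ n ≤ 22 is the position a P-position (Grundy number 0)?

0, 2, 4, 6, 16, 18, 20, 22

n :  0  1  2  3  4  5  6  7  8  9 10 11 12 13 14 15 16 17 18 19 20 21 22
G :  0  1  0  1  0  1  0  1  2  3  2  3  2  3  2  3  0  1  0  1  0  1  0
P-positions are exactly the n with G(n) = 0.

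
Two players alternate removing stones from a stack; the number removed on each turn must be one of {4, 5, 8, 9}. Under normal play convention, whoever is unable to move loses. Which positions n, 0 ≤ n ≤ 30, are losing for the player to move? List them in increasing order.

0, 1, 2, 3, 13, 14, 15, 16, 26, 27, 28, 29

G(0) = 0
G(1) = mex{} = 0
G(2) = mex{} = 0
G(3) = mex{} = 0
G(4) = mex{0} = 1
G(5) = mex{0,0} = 1
G(6) = mex{0,0} = 1
G(7) = mex{0,0} = 1
G(8) = mex{1,0,0} = 2
G(9) = mex{1,1,0,0} = 2
G(10) = mex{1,1,0,0} = 2
G(11) = mex{1,1,0,0} = 2
G(12) = mex{2,1,1,0} = 3
G(13) = mex{2,2,1,1} = 0
G(14) = mex{2,2,1,1} = 0
G(15) = mex{2,2,1,1} = 0
G(16) = mex{3,2,2,1} = 0
G(17) = mex{0,3,2,2} = 1
G(18) = mex{0,0,2,2} = 1
G(19) = mex{0,0,2,2} = 1
G(20) = mex{0,0,3,2} = 1
G(21) = mex{1,0,0,3} = 2
G(22) = mex{1,1,0,0} = 2
G(23) = mex{1,1,0,0} = 2
G(24) = mex{1,1,0,0} = 2
G(25) = mex{2,1,1,0} = 3
G(26) = mex{2,2,1,1} = 0
G(27) = mex{2,2,1,1} = 0
G(28) = mex{2,2,1,1} = 0
G(29) = mex{3,2,2,1} = 0
G(30) = mex{0,3,2,2} = 1
P-positions are exactly the n with G(n) = 0.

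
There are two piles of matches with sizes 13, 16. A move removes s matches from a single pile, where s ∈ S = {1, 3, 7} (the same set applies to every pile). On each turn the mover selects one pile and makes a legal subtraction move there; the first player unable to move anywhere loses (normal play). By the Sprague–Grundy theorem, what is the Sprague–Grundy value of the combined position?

All piles use S = {1, 3, 7}:
G(0) = 0
G(1) = mex{0} = 1
G(2) = mex{1} = 0
G(3) = mex{0,0} = 1
G(4) = mex{1,1} = 0
G(5) = mex{0,0} = 1
G(6) = mex{1,1} = 0
G(7) = mex{0,0,0} = 1
G(8) = mex{1,1,1} = 0
G(9) = mex{0,0,0} = 1
G(10) = mex{1,1,1} = 0
G(11) = mex{0,0,0} = 1
G(12) = mex{1,1,1} = 0
G(13) = mex{0,0,0} = 1
G(14) = mex{1,1,1} = 0
G(15) = mex{0,0,0} = 1
G(16) = mex{1,1,1} = 0
Pile A: G(13) = 1.
Pile B: G(16) = 0.
Combined Grundy value = 1 ⊕ 0 = 1.

1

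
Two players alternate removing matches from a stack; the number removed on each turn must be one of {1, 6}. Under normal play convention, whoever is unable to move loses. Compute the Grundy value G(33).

1

n :  0  1  2  3  4  5  6  7  8  9 10 11 12 13 14 15 16 17 18 19 20 21 22 23 24 25 26 27 28 29 30 31 32 33
G :  0  1  0  1  0  1  2  0  1  0  1  0  1  2  0  1  0  1  0  1  2  0  1  0  1  0  1  2  0  1  0  1  0  1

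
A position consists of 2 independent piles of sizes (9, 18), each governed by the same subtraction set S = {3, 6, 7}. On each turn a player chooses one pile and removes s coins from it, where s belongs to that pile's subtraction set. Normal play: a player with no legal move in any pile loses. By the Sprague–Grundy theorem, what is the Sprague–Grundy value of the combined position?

1

All piles use S = {3, 6, 7}:
n :  0  1  2  3  4  5  6  7  8  9 10 11 12 13 14 15 16 17 18
G :  0  0  0  1  1  1  2  2  2  3  0  0  0  1  1  1  2  2  2
Pile A: G(9) = 3.
Pile B: G(18) = 2.
Combined Grundy value = 3 ⊕ 2 = 1.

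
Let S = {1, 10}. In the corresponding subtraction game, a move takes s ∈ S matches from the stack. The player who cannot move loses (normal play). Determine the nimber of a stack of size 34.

1

n :  0  1  2  3  4  5  6  7  8  9 10 11 12 13 14 15 16 17 18 19 20 21 22 23 24 25 26 27 28 29 30 31 32 33 34
G :  0  1  0  1  0  1  0  1  0  1  2  0  1  0  1  0  1  0  1  0  1  2  0  1  0  1  0  1  0  1  0  1  2  0  1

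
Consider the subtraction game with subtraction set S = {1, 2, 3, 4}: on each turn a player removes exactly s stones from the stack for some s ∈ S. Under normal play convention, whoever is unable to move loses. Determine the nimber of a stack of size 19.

4

n :  0  1  2  3  4  5  6  7  8  9 10 11 12 13 14 15 16 17 18 19
G :  0  1  2  3  4  0  1  2  3  4  0  1  2  3  4  0  1  2  3  4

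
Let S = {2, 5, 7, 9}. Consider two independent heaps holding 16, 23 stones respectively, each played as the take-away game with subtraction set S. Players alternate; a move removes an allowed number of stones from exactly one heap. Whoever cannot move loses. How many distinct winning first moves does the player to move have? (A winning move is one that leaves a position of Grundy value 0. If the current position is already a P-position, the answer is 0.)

2

All heaps use S = {2, 5, 7, 9}:
n :  0  1  2  3  4  5  6  7  8  9 10 11 12 13 14 15 16 17 18 19 20 21 22 23
G :  0  0  1  1  0  2  1  3  2  2  3  3  0  4  1  0  0  1  1  2  2  3  3  2
Heap A: G(16) = 0.
Heap B: G(23) = 2.
Combined Grundy value = 0 ⊕ 2 = 2.
A winning move leaves total XOR = 0, i.e. changes one component's Grundy value g to g ⊕ X where X is the current total.
Heap A: need g' = 0⊕2 = 2. Options: 16−2→G=1, 16−5→G=3, 16−7→G=2, 16−9→G=3. Hits: 1.
Heap B: need g' = 2⊕2 = 0. Options: 23−2→G=3, 23−5→G=1, 23−7→G=0, 23−9→G=1. Hits: 1.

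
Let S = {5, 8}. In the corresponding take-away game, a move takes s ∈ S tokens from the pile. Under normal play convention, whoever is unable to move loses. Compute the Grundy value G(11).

2

G(0) = 0
G(1) = mex{} = 0
G(2) = mex{} = 0
G(3) = mex{} = 0
G(4) = mex{} = 0
G(5) = mex{0} = 1
G(6) = mex{0} = 1
G(7) = mex{0} = 1
G(8) = mex{0,0} = 1
G(9) = mex{0,0} = 1
G(10) = mex{1,0} = 2
G(11) = mex{1,0} = 2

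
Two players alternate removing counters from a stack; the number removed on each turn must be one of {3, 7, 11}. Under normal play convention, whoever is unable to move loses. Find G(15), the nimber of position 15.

0

n :  0  1  2  3  4  5  6  7  8  9 10 11 12 13 14 15
G :  0  0  0  1  1  1  0  2  2  1  0  3  2  1  0  0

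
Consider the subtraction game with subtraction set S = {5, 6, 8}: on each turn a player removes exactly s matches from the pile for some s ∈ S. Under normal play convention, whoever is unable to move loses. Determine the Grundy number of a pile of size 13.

G(0) = 0
G(1) = mex{} = 0
G(2) = mex{} = 0
G(3) = mex{} = 0
G(4) = mex{} = 0
G(5) = mex{0} = 1
G(6) = mex{0,0} = 1
G(7) = mex{0,0} = 1
G(8) = mex{0,0,0} = 1
G(9) = mex{0,0,0} = 1
G(10) = mex{1,0,0} = 2
G(11) = mex{1,1,0} = 2
G(12) = mex{1,1,0} = 2
G(13) = mex{1,1,1} = 0

0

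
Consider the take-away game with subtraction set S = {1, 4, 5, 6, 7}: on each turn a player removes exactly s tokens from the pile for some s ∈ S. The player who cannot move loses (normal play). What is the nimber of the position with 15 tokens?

G(0) = 0
G(1) = mex{0} = 1
G(2) = mex{1} = 0
G(3) = mex{0} = 1
G(4) = mex{1,0} = 2
G(5) = mex{2,1,0} = 3
G(6) = mex{3,0,1,0} = 2
G(7) = mex{2,1,0,1,0} = 3
G(8) = mex{3,2,1,0,1} = 4
G(9) = mex{4,3,2,1,0} = 5
G(10) = mex{5,2,3,2,1} = 0
G(11) = mex{0,3,2,3,2} = 1
G(12) = mex{1,4,3,2,3} = 0
G(13) = mex{0,5,4,3,2} = 1
G(14) = mex{1,0,5,4,3} = 2
G(15) = mex{2,1,0,5,4} = 3

3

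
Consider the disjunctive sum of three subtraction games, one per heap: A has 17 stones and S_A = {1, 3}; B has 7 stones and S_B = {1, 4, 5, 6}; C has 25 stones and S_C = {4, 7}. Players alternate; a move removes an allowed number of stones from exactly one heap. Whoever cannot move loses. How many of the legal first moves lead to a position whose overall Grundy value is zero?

Heap A, S = {1, 3}:
n :  0  1  2  3  4  5  6  7  8  9 10 11 12 13 14 15 16 17
G :  0  1  0  1  0  1  0  1  0  1  0  1  0  1  0  1  0  1
G_A(17) = 1.
Heap B, S = {1, 4, 5, 6}:
n : 0 1 2 3 4 5 6 7
G : 0 1 0 1 2 3 2 3
G_B(7) = 3.
Heap C, S = {4, 7}:
n :  0  1  2  3  4  5  6  7  8  9 10 11 12 13 14 15 16 17 18 19 20 21 22 23 24 25
G :  0  0  0  0  1  1  1  1  2  2  2  0  0  0  0  1  1  1  1  2  2  2  0  0  0  0
G_C(25) = 0.
Combined Grundy value = 1 ⊕ 3 ⊕ 0 = 2.
A winning move leaves total XOR = 0, i.e. changes one component's Grundy value g to g ⊕ X where X is the current total.
Heap A: need g' = 1⊕2 = 3. Options: 17−1→G=0, 17−3→G=0. Hits: 0.
Heap B: need g' = 3⊕2 = 1. Options: 7−1→G=2, 7−4→G=1, 7−5→G=0, 7−6→G=1. Hits: 2.
Heap C: need g' = 0⊕2 = 2. Options: 25−4→G=2, 25−7→G=1. Hits: 1.

3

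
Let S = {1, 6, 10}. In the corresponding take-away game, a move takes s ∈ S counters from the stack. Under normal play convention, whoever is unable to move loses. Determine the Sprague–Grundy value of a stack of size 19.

G(0) = 0
G(1) = mex{0} = 1
G(2) = mex{1} = 0
G(3) = mex{0} = 1
G(4) = mex{1} = 0
G(5) = mex{0} = 1
G(6) = mex{1,0} = 2
G(7) = mex{2,1} = 0
G(8) = mex{0,0} = 1
G(9) = mex{1,1} = 0
G(10) = mex{0,0,0} = 1
G(11) = mex{1,1,1} = 0
G(12) = mex{0,2,0} = 1
G(13) = mex{1,0,1} = 2
G(14) = mex{2,1,0} = 3
G(15) = mex{3,0,1} = 2
G(16) = mex{2,1,2} = 0
G(17) = mex{0,0,0} = 1
G(18) = mex{1,1,1} = 0
G(19) = mex{0,2,0} = 1

1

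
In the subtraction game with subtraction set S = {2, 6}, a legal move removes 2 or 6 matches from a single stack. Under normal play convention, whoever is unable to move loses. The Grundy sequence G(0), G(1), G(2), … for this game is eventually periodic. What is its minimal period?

G(0) = 0
G(1) = mex{} = 0
G(2) = mex{0} = 1
G(3) = mex{0} = 1
G(4) = mex{1} = 0
G(5) = mex{1} = 0
G(6) = mex{0,0} = 1
G(7) = mex{0,0} = 1
G(8) = mex{1,1} = 0
G(9) = mex{1,1} = 0
G(10) = mex{0,0} = 1
G(11) = mex{0,0} = 1
G(12) = mex{1,1} = 0
G(13) = mex{1,1} = 0
G(14) = mex{0,0} = 1
G(n+4) = G(n) holds for n = 0,…,5 (a full window of length max(S) = 6), so the sequence is purely periodic with period 4.

4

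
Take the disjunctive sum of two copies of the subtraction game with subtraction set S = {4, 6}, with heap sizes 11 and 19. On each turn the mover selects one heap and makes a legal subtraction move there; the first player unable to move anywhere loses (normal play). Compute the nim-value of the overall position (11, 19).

All heaps use S = {4, 6}:
n :  0  1  2  3  4  5  6  7  8  9 10 11 12 13 14 15 16 17 18 19
G :  0  0  0  0  1  1  1  1  2  2  0  0  0  0  1  1  1  1  2  2
Heap A: G(11) = 0.
Heap B: G(19) = 2.
Combined Grundy value = 0 ⊕ 2 = 2.

2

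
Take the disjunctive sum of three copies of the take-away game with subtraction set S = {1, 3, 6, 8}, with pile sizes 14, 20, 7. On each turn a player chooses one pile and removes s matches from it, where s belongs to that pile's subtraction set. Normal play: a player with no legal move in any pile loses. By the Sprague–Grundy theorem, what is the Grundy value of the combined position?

All piles use S = {1, 3, 6, 8}:
G(0) = 0
G(1) = mex{0} = 1
G(2) = mex{1} = 0
G(3) = mex{0,0} = 1
G(4) = mex{1,1} = 0
G(5) = mex{0,0} = 1
G(6) = mex{1,1,0} = 2
G(7) = mex{2,0,1} = 3
G(8) = mex{3,1,0,0} = 2
G(9) = mex{2,2,1,1} = 0
G(10) = mex{0,3,0,0} = 1
G(11) = mex{1,2,1,1} = 0
G(12) = mex{0,0,2,0} = 1
G(13) = mex{1,1,3,1} = 0
G(14) = mex{0,0,2,2} = 1
G(15) = mex{1,1,0,3} = 2
G(16) = mex{2,0,1,2} = 3
G(17) = mex{3,1,0,0} = 2
G(18) = mex{2,2,1,1} = 0
G(19) = mex{0,3,0,0} = 1
G(20) = mex{1,2,1,1} = 0
Pile A: G(14) = 1.
Pile B: G(20) = 0.
Pile C: G(7) = 3.
Combined Grundy value = 1 ⊕ 0 ⊕ 3 = 2.

2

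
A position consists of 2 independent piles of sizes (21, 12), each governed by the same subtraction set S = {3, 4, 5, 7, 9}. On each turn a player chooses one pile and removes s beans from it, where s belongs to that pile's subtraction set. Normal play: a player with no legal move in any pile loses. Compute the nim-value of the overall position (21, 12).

All piles use S = {3, 4, 5, 7, 9}:
G(0) = 0
G(1) = mex{} = 0
G(2) = mex{} = 0
G(3) = mex{0} = 1
G(4) = mex{0,0} = 1
G(5) = mex{0,0,0} = 1
G(6) = mex{1,0,0} = 2
G(7) = mex{1,1,0,0} = 2
G(8) = mex{1,1,1,0} = 2
G(9) = mex{2,1,1,0,0} = 3
G(10) = mex{2,2,1,1,0} = 3
G(11) = mex{2,2,2,1,0} = 3
G(12) = mex{3,2,2,1,1} = 0
G(13) = mex{3,3,2,2,1} = 0
G(14) = mex{3,3,3,2,1} = 0
G(15) = mex{0,3,3,2,2} = 1
G(16) = mex{0,0,3,3,2} = 1
G(17) = mex{0,0,0,3,2} = 1
G(18) = mex{1,0,0,3,3} = 2
G(19) = mex{1,1,0,0,3} = 2
G(20) = mex{1,1,1,0,3} = 2
G(21) = mex{2,1,1,0,0} = 3
Pile A: G(21) = 3.
Pile B: G(12) = 0.
Combined Grundy value = 3 ⊕ 0 = 3.

3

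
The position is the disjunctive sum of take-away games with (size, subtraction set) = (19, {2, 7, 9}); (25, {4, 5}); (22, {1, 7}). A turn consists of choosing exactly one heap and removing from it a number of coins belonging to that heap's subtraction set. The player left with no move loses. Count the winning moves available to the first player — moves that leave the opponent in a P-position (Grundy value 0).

5

Heap A, S = {2, 7, 9}:
n :  0  1  2  3  4  5  6  7  8  9 10 11 12 13 14 15 16 17 18 19
G :  0  0  1  1  0  0  1  1  2  2  3  3  2  2  3  0  0  1  1  0
G_A(19) = 0.
Heap B, S = {4, 5}:
n :  0  1  2  3  4  5  6  7  8  9 10 11 12 13 14 15 16 17 18 19 20 21 22 23 24 25
G :  0  0  0  0  1  1  1  1  2  0  0  0  0  1  1  1  1  2  0  0  0  0  1  1  1  1
G_B(25) = 1.
Heap C, S = {1, 7}:
G(0) = 0
G(1) = mex{0} = 1
G(2) = mex{1} = 0
G(3) = mex{0} = 1
G(4) = mex{1} = 0
G(5) = mex{0} = 1
G(6) = mex{1} = 0
G(7) = mex{0,0} = 1
G(8) = mex{1,1} = 0
G(9) = mex{0,0} = 1
G(10) = mex{1,1} = 0
G(11) = mex{0,0} = 1
G(12) = mex{1,1} = 0
G(13) = mex{0,0} = 1
G(14) = mex{1,1} = 0
G(15) = mex{0,0} = 1
G(16) = mex{1,1} = 0
G(17) = mex{0,0} = 1
G(18) = mex{1,1} = 0
G(19) = mex{0,0} = 1
G(20) = mex{1,1} = 0
G(21) = mex{0,0} = 1
G(22) = mex{1,1} = 0
G_C(22) = 0.
Combined Grundy value = 0 ⊕ 1 ⊕ 0 = 1.
A winning move leaves total XOR = 0, i.e. changes one component's Grundy value g to g ⊕ X where X is the current total.
Heap A: need g' = 0⊕1 = 1. Options: 19−2→G=1, 19−7→G=2, 19−9→G=3. Hits: 1.
Heap B: need g' = 1⊕1 = 0. Options: 25−4→G=0, 25−5→G=0. Hits: 2.
Heap C: need g' = 0⊕1 = 1. Options: 22−1→G=1, 22−7→G=1. Hits: 2.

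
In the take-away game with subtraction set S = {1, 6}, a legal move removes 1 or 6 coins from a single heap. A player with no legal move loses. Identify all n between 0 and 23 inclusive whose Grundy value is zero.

n :  0  1  2  3  4  5  6  7  8  9 10 11 12 13 14 15 16 17 18 19 20 21 22 23
G :  0  1  0  1  0  1  2  0  1  0  1  0  1  2  0  1  0  1  0  1  2  0  1  0
P-positions are exactly the n with G(n) = 0.

0, 2, 4, 7, 9, 11, 14, 16, 18, 21, 23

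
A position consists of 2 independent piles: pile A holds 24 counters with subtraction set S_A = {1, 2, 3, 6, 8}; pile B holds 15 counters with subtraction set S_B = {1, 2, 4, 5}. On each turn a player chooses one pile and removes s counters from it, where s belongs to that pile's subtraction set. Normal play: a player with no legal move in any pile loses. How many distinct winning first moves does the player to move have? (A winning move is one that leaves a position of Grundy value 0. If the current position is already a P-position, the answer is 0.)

Pile A, S = {1, 2, 3, 6, 8}:
n :  0  1  2  3  4  5  6  7  8  9 10 11 12 13 14 15 16 17 18 19 20 21 22 23 24
G :  0  1  2  3  0  1  2  3  4  0  1  2  3  0  1  2  3  4  0  1  2  3  0  1  2
G_A(24) = 2.
Pile B, S = {1, 2, 4, 5}:
G(0) = 0
G(1) = mex{0} = 1
G(2) = mex{1,0} = 2
G(3) = mex{2,1} = 0
G(4) = mex{0,2,0} = 1
G(5) = mex{1,0,1,0} = 2
G(6) = mex{2,1,2,1} = 0
G(7) = mex{0,2,0,2} = 1
G(8) = mex{1,0,1,0} = 2
G(9) = mex{2,1,2,1} = 0
G(10) = mex{0,2,0,2} = 1
G(11) = mex{1,0,1,0} = 2
G(12) = mex{2,1,2,1} = 0
G(13) = mex{0,2,0,2} = 1
G(14) = mex{1,0,1,0} = 2
G(15) = mex{2,1,2,1} = 0
G_B(15) = 0.
Combined Grundy value = 2 ⊕ 0 = 2.
A winning move leaves total XOR = 0, i.e. changes one component's Grundy value g to g ⊕ X where X is the current total.
Pile A: need g' = 2⊕2 = 0. Options: 24−1→G=1, 24−2→G=0, 24−3→G=3, 24−6→G=0, 24−8→G=3. Hits: 2.
Pile B: need g' = 0⊕2 = 2. Options: 15−1→G=2, 15−2→G=1, 15−4→G=2, 15−5→G=1. Hits: 2.

4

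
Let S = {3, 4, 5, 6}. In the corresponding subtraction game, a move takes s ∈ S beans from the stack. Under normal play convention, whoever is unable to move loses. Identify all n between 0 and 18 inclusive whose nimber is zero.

n :  0  1  2  3  4  5  6  7  8  9 10 11 12 13 14 15 16 17 18
G :  0  0  0  1  1  1  2  2  2  0  0  0  1  1  1  2  2  2  0
P-positions are exactly the n with G(n) = 0.

0, 1, 2, 9, 10, 11, 18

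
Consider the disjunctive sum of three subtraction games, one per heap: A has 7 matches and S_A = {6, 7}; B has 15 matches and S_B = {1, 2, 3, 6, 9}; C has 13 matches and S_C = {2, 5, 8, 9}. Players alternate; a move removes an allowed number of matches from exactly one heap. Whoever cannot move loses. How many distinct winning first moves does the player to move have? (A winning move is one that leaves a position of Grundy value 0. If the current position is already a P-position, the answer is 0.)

Heap A, S = {6, 7}:
G(0) = 0
G(1) = mex{} = 0
G(2) = mex{} = 0
G(3) = mex{} = 0
G(4) = mex{} = 0
G(5) = mex{} = 0
G(6) = mex{0} = 1
G(7) = mex{0,0} = 1
G_A(7) = 1.
Heap B, S = {1, 2, 3, 6, 9}:
G(0) = 0
G(1) = mex{0} = 1
G(2) = mex{1,0} = 2
G(3) = mex{2,1,0} = 3
G(4) = mex{3,2,1} = 0
G(5) = mex{0,3,2} = 1
G(6) = mex{1,0,3,0} = 2
G(7) = mex{2,1,0,1} = 3
G(8) = mex{3,2,1,2} = 0
G(9) = mex{0,3,2,3,0} = 1
G(10) = mex{1,0,3,0,1} = 2
G(11) = mex{2,1,0,1,2} = 3
G(12) = mex{3,2,1,2,3} = 0
G(13) = mex{0,3,2,3,0} = 1
G(14) = mex{1,0,3,0,1} = 2
G(15) = mex{2,1,0,1,2} = 3
G_B(15) = 3.
Heap C, S = {2, 5, 8, 9}:
G(0) = 0
G(1) = mex{} = 0
G(2) = mex{0} = 1
G(3) = mex{0} = 1
G(4) = mex{1} = 0
G(5) = mex{1,0} = 2
G(6) = mex{0,0} = 1
G(7) = mex{2,1} = 0
G(8) = mex{1,1,0} = 2
G(9) = mex{0,0,0,0} = 1
G(10) = mex{2,2,1,0} = 3
G(11) = mex{1,1,1,1} = 0
G(12) = mex{3,0,0,1} = 2
G(13) = mex{0,2,2,0} = 1
G_C(13) = 1.
Combined Grundy value = 1 ⊕ 3 ⊕ 1 = 3.
A winning move leaves total XOR = 0, i.e. changes one component's Grundy value g to g ⊕ X where X is the current total.
Heap A: need g' = 1⊕3 = 2. Options: 7−6→G=0, 7−7→G=0. Hits: 0.
Heap B: need g' = 3⊕3 = 0. Options: 15−1→G=2, 15−2→G=1, 15−3→G=0, 15−6→G=1, 15−9→G=2. Hits: 1.
Heap C: need g' = 1⊕3 = 2. Options: 13−2→G=0, 13−5→G=2, 13−8→G=2, 13−9→G=0. Hits: 2.

3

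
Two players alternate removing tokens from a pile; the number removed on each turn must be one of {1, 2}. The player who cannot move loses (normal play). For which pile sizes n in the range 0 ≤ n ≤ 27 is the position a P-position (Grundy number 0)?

n :  0  1  2  3  4  5  6  7  8  9 10 11 12 13 14 15 16 17 18 19 20 21 22 23 24 25 26 27
G :  0  1  2  0  1  2  0  1  2  0  1  2  0  1  2  0  1  2  0  1  2  0  1  2  0  1  2  0
P-positions are exactly the n with G(n) = 0.

0, 3, 6, 9, 12, 15, 18, 21, 24, 27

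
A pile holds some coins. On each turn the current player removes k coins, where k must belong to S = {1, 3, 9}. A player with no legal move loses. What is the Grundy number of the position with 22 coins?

n :  0  1  2  3  4  5  6  7  8  9 10 11 12 13 14 15 16 17 18 19 20 21 22
G :  0  1  0  1  0  1  0  1  0  1  0  1  0  1  0  1  0  1  0  1  0  1  0

0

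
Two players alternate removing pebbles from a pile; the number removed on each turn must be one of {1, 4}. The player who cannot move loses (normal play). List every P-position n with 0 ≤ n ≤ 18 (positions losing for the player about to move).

0, 2, 5, 7, 10, 12, 15, 17

n :  0  1  2  3  4  5  6  7  8  9 10 11 12 13 14 15 16 17 18
G :  0  1  0  1  2  0  1  0  1  2  0  1  0  1  2  0  1  0  1
P-positions are exactly the n with G(n) = 0.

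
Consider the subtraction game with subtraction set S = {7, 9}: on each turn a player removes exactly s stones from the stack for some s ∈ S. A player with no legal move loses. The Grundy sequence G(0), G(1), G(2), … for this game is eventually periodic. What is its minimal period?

G(0) = 0
G(1) = mex{} = 0
G(2) = mex{} = 0
G(3) = mex{} = 0
G(4) = mex{} = 0
G(5) = mex{} = 0
G(6) = mex{} = 0
G(7) = mex{0} = 1
G(8) = mex{0} = 1
G(9) = mex{0,0} = 1
G(10) = mex{0,0} = 1
G(11) = mex{0,0} = 1
G(12) = mex{0,0} = 1
G(13) = mex{0,0} = 1
G(14) = mex{1,0} = 2
G(15) = mex{1,0} = 2
G(16) = mex{1,1} = 0
G(17) = mex{1,1} = 0
G(18) = mex{1,1} = 0
G(19) = mex{1,1} = 0
G(20) = mex{1,1} = 0
G(21) = mex{2,1} = 0
G(22) = mex{2,1} = 0
G(23) = mex{0,2} = 1
G(24) = mex{0,2} = 1
G(25) = mex{0,0} = 1
G(26) = mex{0,0} = 1
G(27) = mex{0,0} = 1
G(28) = mex{0,0} = 1
G(29) = mex{0,0} = 1
G(30) = mex{1,0} = 2
G(31) = mex{1,0} = 2
G(32) = mex{1,1} = 0
G(33) = mex{1,1} = 0
G(n+16) = G(n) holds for n = 0,…,8 (a full window of length max(S) = 9), so the sequence is purely periodic with period 16.

16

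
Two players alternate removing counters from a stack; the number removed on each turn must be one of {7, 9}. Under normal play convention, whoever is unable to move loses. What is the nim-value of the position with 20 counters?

0

G(0) = 0
G(1) = mex{} = 0
G(2) = mex{} = 0
G(3) = mex{} = 0
G(4) = mex{} = 0
G(5) = mex{} = 0
G(6) = mex{} = 0
G(7) = mex{0} = 1
G(8) = mex{0} = 1
G(9) = mex{0,0} = 1
G(10) = mex{0,0} = 1
G(11) = mex{0,0} = 1
G(12) = mex{0,0} = 1
G(13) = mex{0,0} = 1
G(14) = mex{1,0} = 2
G(15) = mex{1,0} = 2
G(16) = mex{1,1} = 0
G(17) = mex{1,1} = 0
G(18) = mex{1,1} = 0
G(19) = mex{1,1} = 0
G(20) = mex{1,1} = 0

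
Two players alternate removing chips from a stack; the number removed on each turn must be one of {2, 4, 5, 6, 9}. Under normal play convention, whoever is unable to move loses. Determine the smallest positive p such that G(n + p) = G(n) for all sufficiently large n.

18

G(0) = 0
G(1) = mex{} = 0
G(2) = mex{0} = 1
G(3) = mex{0} = 1
G(4) = mex{1,0} = 2
G(5) = mex{1,0,0} = 2
G(6) = mex{2,1,0,0} = 3
G(7) = mex{2,1,1,0} = 3
G(8) = mex{3,2,1,1} = 0
G(9) = mex{3,2,2,1,0} = 4
G(10) = mex{0,3,2,2,0} = 1
G(11) = mex{4,3,3,2,1} = 0
G(12) = mex{1,0,3,3,1} = 2
G(13) = mex{0,4,0,3,2} = 1
G(14) = mex{2,1,4,0,2} = 3
G(15) = mex{1,0,1,4,3} = 2
G(16) = mex{3,2,0,1,3} = 4
G(17) = mex{2,1,2,0,0} = 3
G(18) = mex{4,3,1,2,4} = 0
G(19) = mex{3,2,3,1,1} = 0
G(20) = mex{0,4,2,3,0} = 1
G(21) = mex{0,3,4,2,2} = 1
G(22) = mex{1,0,3,4,1} = 2
G(23) = mex{1,0,0,3,3} = 2
G(24) = mex{2,1,0,0,2} = 3
G(25) = mex{2,1,1,0,4} = 3
G(26) = mex{3,2,1,1,3} = 0
G(27) = mex{3,2,2,1,0} = 4
G(28) = mex{0,3,2,2,0} = 1
G(29) = mex{4,3,3,2,1} = 0
G(30) = mex{1,0,3,3,1} = 2
G(31) = mex{0,4,0,3,2} = 1
G(32) = mex{2,1,4,0,2} = 3
G(33) = mex{1,0,1,4,3} = 2
G(34) = mex{3,2,0,1,3} = 4
G(35) = mex{2,1,2,0,0} = 3
G(36) = mex{4,3,1,2,4} = 0
G(37) = mex{3,2,3,1,1} = 0
G(n+18) = G(n) holds for n = 0,…,8 (a full window of length max(S) = 9), so the sequence is purely periodic with period 18.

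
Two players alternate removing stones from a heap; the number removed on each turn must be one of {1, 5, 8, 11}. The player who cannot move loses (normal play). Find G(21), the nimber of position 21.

n :  0  1  2  3  4  5  6  7  8  9 10 11 12 13 14 15 16 17 18 19 20 21
G :  0  1  0  1  0  1  0  1  2  3  2  3  2  3  2  3  0  1  0  1  0  1

1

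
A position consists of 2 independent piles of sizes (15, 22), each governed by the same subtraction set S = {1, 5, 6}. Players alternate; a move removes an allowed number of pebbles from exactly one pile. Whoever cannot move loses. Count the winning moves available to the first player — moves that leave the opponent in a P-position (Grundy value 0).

0

All piles use S = {1, 5, 6}:
G(0) = 0
G(1) = mex{0} = 1
G(2) = mex{1} = 0
G(3) = mex{0} = 1
G(4) = mex{1} = 0
G(5) = mex{0,0} = 1
G(6) = mex{1,1,0} = 2
G(7) = mex{2,0,1} = 3
G(8) = mex{3,1,0} = 2
G(9) = mex{2,0,1} = 3
G(10) = mex{3,1,0} = 2
G(11) = mex{2,2,1} = 0
G(12) = mex{0,3,2} = 1
G(13) = mex{1,2,3} = 0
G(14) = mex{0,3,2} = 1
G(15) = mex{1,2,3} = 0
G(16) = mex{0,0,2} = 1
G(17) = mex{1,1,0} = 2
G(18) = mex{2,0,1} = 3
G(19) = mex{3,1,0} = 2
G(20) = mex{2,0,1} = 3
G(21) = mex{3,1,0} = 2
G(22) = mex{2,2,1} = 0
Pile A: G(15) = 0.
Pile B: G(22) = 0.
Combined Grundy value = 0 ⊕ 0 = 0.
A winning move leaves total XOR = 0, i.e. changes one component's Grundy value g to g ⊕ X where X is the current total.
Pile A: target g' = 0⊕0 = 0, but every legal move changes the Grundy value (mex property), so 0 moves.
Pile B: target g' = 0⊕0 = 0, but every legal move changes the Grundy value (mex property), so 0 moves.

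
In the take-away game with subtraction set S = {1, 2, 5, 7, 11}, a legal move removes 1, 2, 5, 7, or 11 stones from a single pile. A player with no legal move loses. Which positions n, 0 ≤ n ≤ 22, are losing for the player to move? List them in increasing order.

n :  0  1  2  3  4  5  6  7  8  9 10 11 12 13 14 15 16 17 18 19 20 21 22
G :  0  1  2  0  1  2  0  1  2  0  1  2  0  1  2  0  1  2  0  1  2  0  1
P-positions are exactly the n with G(n) = 0.

0, 3, 6, 9, 12, 15, 18, 21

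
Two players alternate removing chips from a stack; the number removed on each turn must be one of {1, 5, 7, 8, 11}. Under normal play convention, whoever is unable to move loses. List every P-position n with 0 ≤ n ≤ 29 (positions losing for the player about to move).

n :  0  1  2  3  4  5  6  7  8  9 10 11 12 13 14 15 16 17 18 19 20 21 22 23 24 25 26 27 28 29
G :  0  1  0  1  0  1  0  1  2  3  2  3  2  3  2  3  0  1  0  1  0  1  0  1  2  3  2  3  2  3
P-positions are exactly the n with G(n) = 0.

0, 2, 4, 6, 16, 18, 20, 22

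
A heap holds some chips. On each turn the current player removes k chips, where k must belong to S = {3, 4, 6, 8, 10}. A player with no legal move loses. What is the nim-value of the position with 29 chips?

G(0) = 0
G(1) = mex{} = 0
G(2) = mex{} = 0
G(3) = mex{0} = 1
G(4) = mex{0,0} = 1
G(5) = mex{0,0} = 1
G(6) = mex{1,0,0} = 2
G(7) = mex{1,1,0} = 2
G(8) = mex{1,1,0,0} = 2
G(9) = mex{2,1,1,0} = 3
G(10) = mex{2,2,1,0,0} = 3
G(11) = mex{2,2,1,1,0} = 3
G(12) = mex{3,2,2,1,0} = 4
G(13) = mex{3,3,2,1,1} = 0
G(14) = mex{3,3,2,2,1} = 0
G(15) = mex{4,3,3,2,1} = 0
G(16) = mex{0,4,3,2,2} = 1
G(17) = mex{0,0,3,3,2} = 1
G(18) = mex{0,0,4,3,2} = 1
G(19) = mex{1,0,0,3,3} = 2
G(20) = mex{1,1,0,4,3} = 2
G(21) = mex{1,1,0,0,3} = 2
G(22) = mex{2,1,1,0,4} = 3
G(23) = mex{2,2,1,0,0} = 3
G(24) = mex{2,2,1,1,0} = 3
G(25) = mex{3,2,2,1,0} = 4
G(26) = mex{3,3,2,1,1} = 0
G(27) = mex{3,3,2,2,1} = 0
G(28) = mex{4,3,3,2,1} = 0
G(29) = mex{0,4,3,2,2} = 1

1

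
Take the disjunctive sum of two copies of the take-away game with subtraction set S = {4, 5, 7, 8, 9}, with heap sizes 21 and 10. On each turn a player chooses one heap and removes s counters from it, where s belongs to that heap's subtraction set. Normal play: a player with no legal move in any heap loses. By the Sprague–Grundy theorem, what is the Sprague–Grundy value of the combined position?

0

All heaps use S = {4, 5, 7, 8, 9}:
G(0) = 0
G(1) = mex{} = 0
G(2) = mex{} = 0
G(3) = mex{} = 0
G(4) = mex{0} = 1
G(5) = mex{0,0} = 1
G(6) = mex{0,0} = 1
G(7) = mex{0,0,0} = 1
G(8) = mex{1,0,0,0} = 2
G(9) = mex{1,1,0,0,0} = 2
G(10) = mex{1,1,0,0,0} = 2
G(11) = mex{1,1,1,0,0} = 2
G(12) = mex{2,1,1,1,0} = 3
G(13) = mex{2,2,1,1,1} = 0
G(14) = mex{2,2,1,1,1} = 0
G(15) = mex{2,2,2,1,1} = 0
G(16) = mex{3,2,2,2,1} = 0
G(17) = mex{0,3,2,2,2} = 1
G(18) = mex{0,0,2,2,2} = 1
G(19) = mex{0,0,3,2,2} = 1
G(20) = mex{0,0,0,3,2} = 1
G(21) = mex{1,0,0,0,3} = 2
Heap A: G(21) = 2.
Heap B: G(10) = 2.
Combined Grundy value = 2 ⊕ 2 = 0.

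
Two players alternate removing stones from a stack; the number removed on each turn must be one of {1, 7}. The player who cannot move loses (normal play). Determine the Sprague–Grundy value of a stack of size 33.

1

G(0) = 0
G(1) = mex{0} = 1
G(2) = mex{1} = 0
G(3) = mex{0} = 1
G(4) = mex{1} = 0
G(5) = mex{0} = 1
G(6) = mex{1} = 0
G(7) = mex{0,0} = 1
G(8) = mex{1,1} = 0
G(9) = mex{0,0} = 1
G(10) = mex{1,1} = 0
G(11) = mex{0,0} = 1
G(12) = mex{1,1} = 0
G(13) = mex{0,0} = 1
G(14) = mex{1,1} = 0
G(15) = mex{0,0} = 1
G(16) = mex{1,1} = 0
G(17) = mex{0,0} = 1
G(18) = mex{1,1} = 0
G(19) = mex{0,0} = 1
G(20) = mex{1,1} = 0
G(21) = mex{0,0} = 1
G(22) = mex{1,1} = 0
G(23) = mex{0,0} = 1
G(24) = mex{1,1} = 0
G(25) = mex{0,0} = 1
G(26) = mex{1,1} = 0
G(27) = mex{0,0} = 1
G(28) = mex{1,1} = 0
G(29) = mex{0,0} = 1
G(30) = mex{1,1} = 0
G(31) = mex{0,0} = 1
G(32) = mex{1,1} = 0
G(33) = mex{0,0} = 1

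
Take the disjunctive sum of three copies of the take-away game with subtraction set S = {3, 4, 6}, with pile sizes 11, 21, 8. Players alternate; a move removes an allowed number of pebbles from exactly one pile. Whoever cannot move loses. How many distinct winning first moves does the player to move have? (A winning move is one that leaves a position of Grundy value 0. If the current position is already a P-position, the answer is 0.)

4

All piles use S = {3, 4, 6}:
n :  0  1  2  3  4  5  6  7  8  9 10 11 12 13 14 15 16 17 18 19 20 21
G :  0  0  0  1  1  1  2  2  2  0  0  0  1  1  1  2  2  2  0  0  0  1
Pile A: G(11) = 0.
Pile B: G(21) = 1.
Pile C: G(8) = 2.
Combined Grundy value = 0 ⊕ 1 ⊕ 2 = 3.
A winning move leaves total XOR = 0, i.e. changes one component's Grundy value g to g ⊕ X where X is the current total.
Pile A: need g' = 0⊕3 = 3. Options: 11−3→G=2, 11−4→G=2, 11−6→G=1. Hits: 0.
Pile B: need g' = 1⊕3 = 2. Options: 21−3→G=0, 21−4→G=2, 21−6→G=2. Hits: 2.
Pile C: need g' = 2⊕3 = 1. Options: 8−3→G=1, 8−4→G=1, 8−6→G=0. Hits: 2.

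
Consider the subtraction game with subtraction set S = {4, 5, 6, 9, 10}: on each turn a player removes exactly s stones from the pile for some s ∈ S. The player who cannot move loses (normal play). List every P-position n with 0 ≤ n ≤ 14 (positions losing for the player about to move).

n :  0  1  2  3  4  5  6  7  8  9 10 11 12 13 14
G :  0  0  0  0  1  1  1  1  2  2  2  2  3  3  0
P-positions are exactly the n with G(n) = 0.

0, 1, 2, 3, 14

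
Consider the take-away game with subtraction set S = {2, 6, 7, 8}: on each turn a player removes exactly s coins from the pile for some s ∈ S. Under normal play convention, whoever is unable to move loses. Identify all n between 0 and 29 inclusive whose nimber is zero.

0, 1, 4, 5, 14, 15, 18, 19, 28, 29

G(0) = 0
G(1) = mex{} = 0
G(2) = mex{0} = 1
G(3) = mex{0} = 1
G(4) = mex{1} = 0
G(5) = mex{1} = 0
G(6) = mex{0,0} = 1
G(7) = mex{0,0,0} = 1
G(8) = mex{1,1,0,0} = 2
G(9) = mex{1,1,1,0} = 2
G(10) = mex{2,0,1,1} = 3
G(11) = mex{2,0,0,1} = 3
G(12) = mex{3,1,0,0} = 2
G(13) = mex{3,1,1,0} = 2
G(14) = mex{2,2,1,1} = 0
G(15) = mex{2,2,2,1} = 0
G(16) = mex{0,3,2,2} = 1
G(17) = mex{0,3,3,2} = 1
G(18) = mex{1,2,3,3} = 0
G(19) = mex{1,2,2,3} = 0
G(20) = mex{0,0,2,2} = 1
G(21) = mex{0,0,0,2} = 1
G(22) = mex{1,1,0,0} = 2
G(23) = mex{1,1,1,0} = 2
G(24) = mex{2,0,1,1} = 3
G(25) = mex{2,0,0,1} = 3
G(26) = mex{3,1,0,0} = 2
G(27) = mex{3,1,1,0} = 2
G(28) = mex{2,2,1,1} = 0
G(29) = mex{2,2,2,1} = 0
P-positions are exactly the n with G(n) = 0.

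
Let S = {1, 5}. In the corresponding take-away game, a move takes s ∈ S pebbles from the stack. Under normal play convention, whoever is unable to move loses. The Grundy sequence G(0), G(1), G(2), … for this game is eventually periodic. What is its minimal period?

G(0) = 0
G(1) = mex{0} = 1
G(2) = mex{1} = 0
G(3) = mex{0} = 1
G(4) = mex{1} = 0
G(5) = mex{0,0} = 1
G(6) = mex{1,1} = 0
G(7) = mex{0,0} = 1
G(8) = mex{1,1} = 0
G(9) = mex{0,0} = 1
G(10) = mex{1,1} = 0
G(11) = mex{0,0} = 1
G(12) = mex{1,1} = 0
G(13) = mex{0,0} = 1
G(14) = mex{1,1} = 0
G(n+2) = G(n) holds for n = 0,…,4 (a full window of length max(S) = 5), so the sequence is purely periodic with period 2.

2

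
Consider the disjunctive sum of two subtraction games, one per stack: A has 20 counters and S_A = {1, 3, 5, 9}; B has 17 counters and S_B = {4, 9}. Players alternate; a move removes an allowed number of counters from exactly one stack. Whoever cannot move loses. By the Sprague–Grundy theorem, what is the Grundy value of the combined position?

1

Stack A, S = {1, 3, 5, 9}:
G(0) = 0
G(1) = mex{0} = 1
G(2) = mex{1} = 0
G(3) = mex{0,0} = 1
G(4) = mex{1,1} = 0
G(5) = mex{0,0,0} = 1
G(6) = mex{1,1,1} = 0
G(7) = mex{0,0,0} = 1
G(8) = mex{1,1,1} = 0
G(9) = mex{0,0,0,0} = 1
G(10) = mex{1,1,1,1} = 0
G(11) = mex{0,0,0,0} = 1
G(12) = mex{1,1,1,1} = 0
G(13) = mex{0,0,0,0} = 1
G(14) = mex{1,1,1,1} = 0
G(15) = mex{0,0,0,0} = 1
G(16) = mex{1,1,1,1} = 0
G(17) = mex{0,0,0,0} = 1
G(18) = mex{1,1,1,1} = 0
G(19) = mex{0,0,0,0} = 1
G(20) = mex{1,1,1,1} = 0
G_A(20) = 0.
Stack B, S = {4, 9}:
G(0) = 0
G(1) = mex{} = 0
G(2) = mex{} = 0
G(3) = mex{} = 0
G(4) = mex{0} = 1
G(5) = mex{0} = 1
G(6) = mex{0} = 1
G(7) = mex{0} = 1
G(8) = mex{1} = 0
G(9) = mex{1,0} = 2
G(10) = mex{1,0} = 2
G(11) = mex{1,0} = 2
G(12) = mex{0,0} = 1
G(13) = mex{2,1} = 0
G(14) = mex{2,1} = 0
G(15) = mex{2,1} = 0
G(16) = mex{1,1} = 0
G(17) = mex{0,0} = 1
G_B(17) = 1.
Combined Grundy value = 0 ⊕ 1 = 1.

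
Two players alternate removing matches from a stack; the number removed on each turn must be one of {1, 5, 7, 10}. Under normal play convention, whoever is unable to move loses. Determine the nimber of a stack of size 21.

n :  0  1  2  3  4  5  6  7  8  9 10 11 12 13 14 15 16 17 18 19 20 21
G :  0  1  0  1  0  1  0  1  0  1  2  3  2  3  2  3  2  0  1  0  1  0

0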